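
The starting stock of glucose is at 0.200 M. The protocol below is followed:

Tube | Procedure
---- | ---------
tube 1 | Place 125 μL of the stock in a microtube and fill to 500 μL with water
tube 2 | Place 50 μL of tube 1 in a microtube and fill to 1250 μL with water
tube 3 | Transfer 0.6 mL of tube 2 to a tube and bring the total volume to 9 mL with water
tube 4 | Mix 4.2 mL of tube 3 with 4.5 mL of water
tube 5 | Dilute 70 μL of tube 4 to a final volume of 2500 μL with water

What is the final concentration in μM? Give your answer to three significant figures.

1.80 μM

Step 1: 125 μL brought to 500 μL → factor 500/125 = 4
Step 2: 50 μL brought to 1250 μL → factor 1250/50 = 25
Step 3: 0.6 mL brought to 9 mL → factor 9/0.6 = 15
Step 4: 4.2 mL + 4.5 mL = 8.7 mL total → factor 8.7/4.2 = 2.0714
Step 5: 70 μL brought to 2500 μL → factor 2500/70 = 35.714
Overall dilution factor = 4 × 25 × 15 × 2.0714 × 35.714 = 1.1097 × 10^5
Final = 0.200 M / 1.1097 × 10^5 = 1.802 × 10^-6 M = 1.80 μM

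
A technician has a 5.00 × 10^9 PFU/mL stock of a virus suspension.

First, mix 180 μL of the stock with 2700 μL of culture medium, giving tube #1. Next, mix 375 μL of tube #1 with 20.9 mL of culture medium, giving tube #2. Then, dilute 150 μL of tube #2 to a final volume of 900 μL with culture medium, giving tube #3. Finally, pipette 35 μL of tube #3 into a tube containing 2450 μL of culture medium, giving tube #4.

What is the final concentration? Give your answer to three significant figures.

Step 1: 180 μL + 2700 μL = 2880 μL total → factor 2880/180 = 16
Step 2: 375 μL + 20.9 mL = 21275 μL total → factor 21275/375 = 56.733
Step 3: 150 μL brought to 900 μL → factor 900/150 = 6
Step 4: 35 μL + 2450 μL = 2485 μL total → factor 2485/35 = 71
Overall dilution factor = 16 × 56.733 × 6 × 71 = 3.8669 × 10^5
Final = 5.00 × 10^9 PFU/mL / 3.8669 × 10^5 = 1.29 × 10^4 PFU/mL

1.29 × 10^4 PFU/mL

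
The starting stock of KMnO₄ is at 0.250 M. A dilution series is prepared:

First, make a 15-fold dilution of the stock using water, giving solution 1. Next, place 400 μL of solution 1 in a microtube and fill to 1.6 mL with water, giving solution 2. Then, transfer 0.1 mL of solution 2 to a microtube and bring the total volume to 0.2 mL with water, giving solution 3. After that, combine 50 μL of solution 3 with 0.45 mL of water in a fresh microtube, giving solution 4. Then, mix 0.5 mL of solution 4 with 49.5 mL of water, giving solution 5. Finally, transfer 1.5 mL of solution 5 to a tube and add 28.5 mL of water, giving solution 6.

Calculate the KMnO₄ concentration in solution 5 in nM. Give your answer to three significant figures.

2.08 × 10^3 nM

Step 1: 15-fold → factor 15
Step 2: 400 μL brought to 1.6 mL → factor 1600/400 = 4
Step 3: 0.1 mL brought to 0.2 mL → factor 0.2/0.1 = 2
Step 4: 50 μL + 0.45 mL = 500 μL total → factor 500/50 = 10
Step 5: 0.5 mL + 49.5 mL = 50 mL total → factor 50/0.5 = 100
Dilution factor through solution 5 = 15 × 4 × 2 × 10 × 100 = 1.2 × 10^5
[solution 5] = 0.250 M / 1.2 × 10^5 = 2.083 × 10^-6 M = 2.08 × 10^3 nM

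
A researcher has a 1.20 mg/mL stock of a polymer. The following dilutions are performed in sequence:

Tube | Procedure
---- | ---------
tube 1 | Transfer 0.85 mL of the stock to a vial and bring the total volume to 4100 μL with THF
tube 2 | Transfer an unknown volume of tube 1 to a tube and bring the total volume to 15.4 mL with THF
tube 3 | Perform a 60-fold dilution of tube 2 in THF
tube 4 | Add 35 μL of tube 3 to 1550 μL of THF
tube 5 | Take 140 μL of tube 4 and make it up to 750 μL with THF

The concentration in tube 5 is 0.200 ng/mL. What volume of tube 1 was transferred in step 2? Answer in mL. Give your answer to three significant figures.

0.180 mL

Step 1: 0.85 mL brought to 4100 μL → factor 4.1/0.85 = 4.8235
Step 2: v brought to 15.4 mL → factor = 15.4 mL/v
Step 3: 60-fold → factor 60
Step 4: 35 μL + 1550 μL = 1585 μL total → factor 1585/35 = 45.286
Step 5: 140 μL brought to 750 μL → factor 750/140 = 5.3571
Product of known-step factors = 70212
Overall factor = 1.20 mg/mL / (0.200 ng/mL) = 6 × 10^6
Step-2 factor = 6 × 10^6 / 70212 = 85.456
v = 15.4 mL / 85.456 = 0.180 mL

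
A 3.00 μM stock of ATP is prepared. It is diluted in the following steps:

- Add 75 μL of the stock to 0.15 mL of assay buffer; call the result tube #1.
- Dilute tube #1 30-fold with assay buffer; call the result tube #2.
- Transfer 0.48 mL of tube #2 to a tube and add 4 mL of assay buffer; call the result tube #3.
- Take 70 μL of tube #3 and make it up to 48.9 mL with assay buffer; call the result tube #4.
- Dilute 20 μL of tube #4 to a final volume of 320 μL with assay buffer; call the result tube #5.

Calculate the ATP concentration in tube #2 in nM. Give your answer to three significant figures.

Step 1: 75 μL + 0.15 mL = 225 μL total → factor 225/75 = 3
Step 2: 30-fold → factor 30
Dilution factor through tube #2 = 3 × 30 = 90
[tube #2] = 3.00 μM / 90 = 0.03333 μM = 33.3 nM

33.3 nM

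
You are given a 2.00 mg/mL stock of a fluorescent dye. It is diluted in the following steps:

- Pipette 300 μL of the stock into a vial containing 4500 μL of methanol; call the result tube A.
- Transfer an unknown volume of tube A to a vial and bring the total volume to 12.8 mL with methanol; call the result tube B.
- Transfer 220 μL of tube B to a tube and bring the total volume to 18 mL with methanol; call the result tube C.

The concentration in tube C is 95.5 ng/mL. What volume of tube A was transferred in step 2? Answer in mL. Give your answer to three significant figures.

0.800 mL

Step 1: 300 μL + 4500 μL = 4800 μL total → factor 4800/300 = 16
Step 2: v brought to 12.8 mL → factor = 12.8 mL/v
Step 3: 220 μL brought to 18 mL → factor 18000/220 = 81.818
Product of known-step factors = 1309.1
Overall factor = 2.00 mg/mL / (95.5 ng/mL) = 20942
Step-2 factor = 20942 / 1309.1 = 15.998
v = 12.8 mL / 15.998 = 0.800 mL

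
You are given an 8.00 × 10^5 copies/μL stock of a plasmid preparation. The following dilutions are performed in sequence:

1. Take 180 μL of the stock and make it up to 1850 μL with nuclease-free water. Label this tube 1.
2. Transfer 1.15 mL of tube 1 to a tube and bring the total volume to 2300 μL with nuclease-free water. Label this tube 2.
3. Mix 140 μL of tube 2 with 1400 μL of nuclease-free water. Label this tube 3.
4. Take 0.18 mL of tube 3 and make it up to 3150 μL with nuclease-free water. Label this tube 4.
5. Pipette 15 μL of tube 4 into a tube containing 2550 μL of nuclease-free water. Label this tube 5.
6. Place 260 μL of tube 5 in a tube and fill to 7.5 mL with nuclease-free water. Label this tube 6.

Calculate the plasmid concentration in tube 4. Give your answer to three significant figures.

202 copies/μL

Step 1: 180 μL brought to 1850 μL → factor 1850/180 = 10.278
Step 2: 1.15 mL brought to 2300 μL → factor 2.3/1.15 = 2
Step 3: 140 μL + 1400 μL = 1540 μL total → factor 1540/140 = 11
Step 4: 0.18 mL brought to 3150 μL → factor 3.15/0.18 = 17.5
Dilution factor through tube 4 = 10.278 × 2 × 11 × 17.5 = 3956.9
[tube 4] = 8.00 × 10^5 copies/μL / 3956.9 = 202 copies/μL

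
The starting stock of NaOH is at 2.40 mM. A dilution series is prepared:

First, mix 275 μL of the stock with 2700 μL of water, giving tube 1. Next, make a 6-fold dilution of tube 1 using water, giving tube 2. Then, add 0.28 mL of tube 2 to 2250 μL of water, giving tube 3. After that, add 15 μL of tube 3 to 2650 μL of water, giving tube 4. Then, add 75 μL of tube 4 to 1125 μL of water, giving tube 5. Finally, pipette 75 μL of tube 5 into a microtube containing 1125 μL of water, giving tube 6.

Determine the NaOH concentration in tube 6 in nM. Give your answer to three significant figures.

0.0900 nM

Step 1: 275 μL + 2700 μL = 2975 μL total → factor 2975/275 = 10.818
Step 2: 6-fold → factor 6
Step 3: 0.28 mL + 2250 μL = 2.53 mL total → factor 2.53/0.28 = 9.0357
Step 4: 15 μL + 2650 μL = 2665 μL total → factor 2665/15 = 177.67
Step 5: 75 μL + 1125 μL = 1200 μL total → factor 1200/75 = 16
Step 6: 75 μL + 1125 μL = 1200 μL total → factor 1200/75 = 16
Overall dilution factor = 10.818 × 6 × 9.0357 × 177.67 × 16 × 16 = 2.6676 × 10^7
Final = 2.40 mM / 2.6676 × 10^7 = 8.997 × 10^-8 mM = 0.0900 nM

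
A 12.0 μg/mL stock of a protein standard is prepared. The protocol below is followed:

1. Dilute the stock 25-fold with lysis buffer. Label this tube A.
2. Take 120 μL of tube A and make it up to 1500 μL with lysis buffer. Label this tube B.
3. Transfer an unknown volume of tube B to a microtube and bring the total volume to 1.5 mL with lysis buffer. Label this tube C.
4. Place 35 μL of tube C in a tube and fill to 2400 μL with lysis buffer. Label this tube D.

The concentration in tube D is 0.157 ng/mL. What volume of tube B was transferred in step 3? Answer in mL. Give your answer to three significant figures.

Step 1: 25-fold → factor 25
Step 2: 120 μL brought to 1500 μL → factor 1500/120 = 12.5
Step 3: v brought to 1.5 mL → factor = 1.5 mL/v
Step 4: 35 μL brought to 2400 μL → factor 2400/35 = 68.571
Product of known-step factors = 21429
Overall factor = 12.0 μg/mL / (0.157 ng/mL) = 76433
Step-3 factor = 76433 / 21429 = 3.5669
v = 1.5 mL / 3.5669 = 0.421 mL

0.421 mL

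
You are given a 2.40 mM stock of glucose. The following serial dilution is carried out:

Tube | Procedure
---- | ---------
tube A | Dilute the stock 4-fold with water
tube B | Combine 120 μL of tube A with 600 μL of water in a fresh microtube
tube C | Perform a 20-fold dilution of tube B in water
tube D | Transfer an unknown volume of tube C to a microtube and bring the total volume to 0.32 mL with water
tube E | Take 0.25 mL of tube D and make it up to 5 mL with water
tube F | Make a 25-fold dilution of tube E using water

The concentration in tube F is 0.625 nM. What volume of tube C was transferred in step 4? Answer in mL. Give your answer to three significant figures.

Step 1: 4-fold → factor 4
Step 2: 120 μL + 600 μL = 720 μL total → factor 720/120 = 6
Step 3: 20-fold → factor 20
Step 4: v brought to 0.32 mL → factor = 0.32 mL/v
Step 5: 0.25 mL brought to 5 mL → factor 5/0.25 = 20
Step 6: 25-fold → factor 25
Product of known-step factors = 2.4 × 10^5
Overall factor = 2.40 mM / (0.625 nM) = 3.84 × 10^6
Step-4 factor = 3.84 × 10^6 / 2.4 × 10^5 = 16
v = 0.32 mL / 16 = 0.0200 mL

0.0200 mL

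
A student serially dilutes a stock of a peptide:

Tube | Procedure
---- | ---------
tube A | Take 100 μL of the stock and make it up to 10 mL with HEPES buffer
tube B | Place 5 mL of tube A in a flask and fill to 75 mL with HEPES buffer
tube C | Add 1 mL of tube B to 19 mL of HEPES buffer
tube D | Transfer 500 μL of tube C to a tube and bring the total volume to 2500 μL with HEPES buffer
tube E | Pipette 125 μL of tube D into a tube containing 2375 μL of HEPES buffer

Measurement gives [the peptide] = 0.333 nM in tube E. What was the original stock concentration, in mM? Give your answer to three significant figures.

Step 1: 100 μL brought to 10 mL → factor 10000/100 = 100
Step 2: 5 mL brought to 75 mL → factor 75/5 = 15
Step 3: 1 mL + 19 mL = 20 mL total → factor 20/1 = 20
Step 4: 500 μL brought to 2500 μL → factor 2500/500 = 5
Step 5: 125 μL + 2375 μL = 2500 μL total → factor 2500/125 = 20
Overall dilution factor = 100 × 15 × 20 × 5 × 20 = 3 × 10^6
Stock = 0.333 nM × 3 × 10^6 = 9.990 × 10^5 nM = 0.999 mM

0.999 mM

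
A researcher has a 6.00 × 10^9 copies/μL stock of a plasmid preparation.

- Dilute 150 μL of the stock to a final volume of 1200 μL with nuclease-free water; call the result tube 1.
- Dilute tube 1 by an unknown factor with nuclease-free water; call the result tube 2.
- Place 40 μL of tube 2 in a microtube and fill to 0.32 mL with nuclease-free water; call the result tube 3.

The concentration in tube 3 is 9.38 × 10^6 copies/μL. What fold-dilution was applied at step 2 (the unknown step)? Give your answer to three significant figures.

9.99-fold

Step 1: 150 μL brought to 1200 μL → factor 1200/150 = 8
Step 2: unknown factor x
Step 3: 40 μL brought to 0.32 mL → factor 320/40 = 8
Product of known-step factors = 64
Overall factor = 6.00 × 10^9 copies/μL / (9.38 × 10^6 copies/μL) = 639.66
x = 639.66 / 64 = 9.99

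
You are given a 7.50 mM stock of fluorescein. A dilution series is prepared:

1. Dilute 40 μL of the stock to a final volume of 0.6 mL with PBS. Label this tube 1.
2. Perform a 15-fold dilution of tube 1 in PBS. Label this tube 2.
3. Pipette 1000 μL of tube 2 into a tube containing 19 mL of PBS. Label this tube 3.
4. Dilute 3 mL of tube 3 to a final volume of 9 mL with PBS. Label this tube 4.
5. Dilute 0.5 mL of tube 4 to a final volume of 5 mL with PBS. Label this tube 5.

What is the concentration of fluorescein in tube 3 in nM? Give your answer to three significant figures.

Step 1: 40 μL brought to 0.6 mL → factor 600/40 = 15
Step 2: 15-fold → factor 15
Step 3: 1000 μL + 19 mL = 20000 μL total → factor 20000/1000 = 20
Dilution factor through tube 3 = 15 × 15 × 20 = 4500
[tube 3] = 7.50 mM / 4500 = 0.001667 mM = 1.67 × 10^3 nM

1.67 × 10^3 nM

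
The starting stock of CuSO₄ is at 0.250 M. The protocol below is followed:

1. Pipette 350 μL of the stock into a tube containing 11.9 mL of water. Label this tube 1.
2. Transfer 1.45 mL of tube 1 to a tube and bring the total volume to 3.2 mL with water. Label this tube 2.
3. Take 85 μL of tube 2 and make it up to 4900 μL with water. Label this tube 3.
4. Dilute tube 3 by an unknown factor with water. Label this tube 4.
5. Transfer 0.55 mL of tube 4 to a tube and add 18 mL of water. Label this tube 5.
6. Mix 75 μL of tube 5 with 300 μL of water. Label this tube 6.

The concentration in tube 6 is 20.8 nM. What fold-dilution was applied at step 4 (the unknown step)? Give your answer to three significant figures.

16.0-fold

Step 1: 350 μL + 11.9 mL = 12250 μL total → factor 12250/350 = 35
Step 2: 1.45 mL brought to 3.2 mL → factor 3.2/1.45 = 2.2069
Step 3: 85 μL brought to 4900 μL → factor 4900/85 = 57.647
Step 4: unknown factor x
Step 5: 0.55 mL + 18 mL = 18.55 mL total → factor 18.55/0.55 = 33.727
Step 6: 75 μL + 300 μL = 375 μL total → factor 375/75 = 5
Product of known-step factors = 7.5089 × 10^5
Overall factor = 0.250 M / (20.8 nM) = 1.2019 × 10^7
x = 1.2019 × 10^7 / 7.5089 × 10^5 = 16.0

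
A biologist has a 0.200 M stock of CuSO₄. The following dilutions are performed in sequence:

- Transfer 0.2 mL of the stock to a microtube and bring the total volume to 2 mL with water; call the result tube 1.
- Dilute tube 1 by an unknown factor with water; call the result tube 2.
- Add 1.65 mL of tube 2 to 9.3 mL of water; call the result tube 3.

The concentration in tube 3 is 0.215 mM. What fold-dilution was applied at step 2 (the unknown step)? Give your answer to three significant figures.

14.0-fold

Step 1: 0.2 mL brought to 2 mL → factor 2/0.2 = 10
Step 2: unknown factor x
Step 3: 1.65 mL + 9.3 mL = 10.95 mL total → factor 10.95/1.65 = 6.6364
Product of known-step factors = 66.364
Overall factor = 0.200 M / (0.215 mM) = 930.23
x = 930.23 / 66.364 = 14.0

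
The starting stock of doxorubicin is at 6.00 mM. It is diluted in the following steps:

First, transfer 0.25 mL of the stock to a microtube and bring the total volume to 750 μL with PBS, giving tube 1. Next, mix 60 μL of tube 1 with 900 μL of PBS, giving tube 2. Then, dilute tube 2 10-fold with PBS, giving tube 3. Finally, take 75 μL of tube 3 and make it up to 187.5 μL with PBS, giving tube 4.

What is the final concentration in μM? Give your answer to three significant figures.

5.00 μM

Step 1: 0.25 mL brought to 750 μL → factor 0.75/0.25 = 3
Step 2: 60 μL + 900 μL = 960 μL total → factor 960/60 = 16
Step 3: 10-fold → factor 10
Step 4: 75 μL brought to 187.5 μL → factor 187.5/75 = 2.5
Overall dilution factor = 3 × 16 × 10 × 2.5 = 1200
Final = 6.00 mM / 1200 = 0.005000 mM = 5.00 μM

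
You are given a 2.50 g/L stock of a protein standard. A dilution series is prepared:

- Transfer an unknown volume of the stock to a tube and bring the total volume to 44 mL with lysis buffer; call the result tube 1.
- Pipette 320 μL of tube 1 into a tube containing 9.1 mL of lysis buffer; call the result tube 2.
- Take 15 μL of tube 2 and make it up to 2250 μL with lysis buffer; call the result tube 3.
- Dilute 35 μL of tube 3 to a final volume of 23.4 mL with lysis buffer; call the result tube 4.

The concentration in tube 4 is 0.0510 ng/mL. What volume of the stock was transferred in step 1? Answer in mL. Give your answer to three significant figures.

2.65 mL

Step 1: v brought to 44 mL → factor = 44 mL/v
Step 2: 320 μL + 9.1 mL = 9420 μL total → factor 9420/320 = 29.438
Step 3: 15 μL brought to 2250 μL → factor 2250/15 = 150
Step 4: 35 μL brought to 23.4 mL → factor 23400/35 = 668.57
Product of known-step factors = 2.9522 × 10^6
Overall factor = 2.50 g/L / (0.0510 ng/mL) = 4.902 × 10^7
Step-1 factor = 4.902 × 10^7 / 2.9522 × 10^6 = 16.605
v = 44 mL / 16.605 = 2.65 mL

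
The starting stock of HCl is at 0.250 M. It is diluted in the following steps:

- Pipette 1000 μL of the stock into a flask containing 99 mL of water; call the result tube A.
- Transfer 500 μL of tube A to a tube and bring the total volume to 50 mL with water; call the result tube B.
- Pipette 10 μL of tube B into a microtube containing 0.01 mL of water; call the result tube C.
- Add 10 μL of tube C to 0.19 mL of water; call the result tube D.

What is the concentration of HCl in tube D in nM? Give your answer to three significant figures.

625 nM

Step 1: 1000 μL + 99 mL = 1 × 10^5 μL total → factor 1 × 10^5/1000 = 100
Step 2: 500 μL brought to 50 mL → factor 50000/500 = 100
Step 3: 10 μL + 0.01 mL = 20 μL total → factor 20/10 = 2
Step 4: 10 μL + 0.19 mL = 200 μL total → factor 200/10 = 20
Overall dilution factor = 100 × 100 × 2 × 20 = 4 × 10^5
Final = 0.250 M / 4 × 10^5 = 6.250 × 10^-7 M = 625 nM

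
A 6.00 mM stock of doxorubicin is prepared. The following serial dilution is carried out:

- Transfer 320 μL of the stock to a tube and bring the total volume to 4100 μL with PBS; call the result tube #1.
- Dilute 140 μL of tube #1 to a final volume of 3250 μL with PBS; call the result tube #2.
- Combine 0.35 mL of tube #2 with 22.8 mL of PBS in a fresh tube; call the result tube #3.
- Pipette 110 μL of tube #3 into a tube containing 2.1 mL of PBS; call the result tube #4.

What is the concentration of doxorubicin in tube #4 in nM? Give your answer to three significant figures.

Step 1: 320 μL brought to 4100 μL → factor 4100/320 = 12.812
Step 2: 140 μL brought to 3250 μL → factor 3250/140 = 23.214
Step 3: 0.35 mL + 22.8 mL = 23.15 mL total → factor 23.15/0.35 = 66.143
Step 4: 110 μL + 2.1 mL = 2210 μL total → factor 2210/110 = 20.091
Overall dilution factor = 12.812 × 23.214 × 66.143 × 20.091 = 3.9525 × 10^5
Final = 6.00 mM / 3.9525 × 10^5 = 1.518 × 10^-5 mM = 15.2 nM

15.2 nM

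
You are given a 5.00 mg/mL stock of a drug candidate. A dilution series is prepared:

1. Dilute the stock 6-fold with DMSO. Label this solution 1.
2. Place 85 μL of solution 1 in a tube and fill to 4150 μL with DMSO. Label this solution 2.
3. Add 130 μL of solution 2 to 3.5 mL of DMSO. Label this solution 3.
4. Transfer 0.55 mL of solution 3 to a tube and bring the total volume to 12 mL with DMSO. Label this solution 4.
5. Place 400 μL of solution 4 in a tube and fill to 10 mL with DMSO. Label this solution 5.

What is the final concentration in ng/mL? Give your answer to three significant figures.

Step 1: 6-fold → factor 6
Step 2: 85 μL brought to 4150 μL → factor 4150/85 = 48.824
Step 3: 130 μL + 3.5 mL = 3630 μL total → factor 3630/130 = 27.923
Step 4: 0.55 mL brought to 12 mL → factor 12/0.55 = 21.818
Step 5: 400 μL brought to 10 mL → factor 10000/400 = 25
Overall dilution factor = 6 × 48.824 × 27.923 × 21.818 × 25 = 4.4617 × 10^6
Final = 5.00 mg/mL / 4.4617 × 10^6 = 1.121 × 10^-6 mg/mL = 1.12 ng/mL

1.12 ng/mL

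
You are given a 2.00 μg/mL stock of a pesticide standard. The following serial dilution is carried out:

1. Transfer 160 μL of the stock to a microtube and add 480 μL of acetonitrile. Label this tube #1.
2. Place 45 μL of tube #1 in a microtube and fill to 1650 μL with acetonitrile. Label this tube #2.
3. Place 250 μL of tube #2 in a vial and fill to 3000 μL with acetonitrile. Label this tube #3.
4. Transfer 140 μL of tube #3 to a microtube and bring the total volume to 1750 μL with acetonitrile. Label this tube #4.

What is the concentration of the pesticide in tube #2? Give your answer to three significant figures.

0.0136 μg/mL

Step 1: 160 μL + 480 μL = 640 μL total → factor 640/160 = 4
Step 2: 45 μL brought to 1650 μL → factor 1650/45 = 36.667
Dilution factor through tube #2 = 4 × 36.667 = 146.67
[tube #2] = 2.00 μg/mL / 146.67 = 0.0136 μg/mL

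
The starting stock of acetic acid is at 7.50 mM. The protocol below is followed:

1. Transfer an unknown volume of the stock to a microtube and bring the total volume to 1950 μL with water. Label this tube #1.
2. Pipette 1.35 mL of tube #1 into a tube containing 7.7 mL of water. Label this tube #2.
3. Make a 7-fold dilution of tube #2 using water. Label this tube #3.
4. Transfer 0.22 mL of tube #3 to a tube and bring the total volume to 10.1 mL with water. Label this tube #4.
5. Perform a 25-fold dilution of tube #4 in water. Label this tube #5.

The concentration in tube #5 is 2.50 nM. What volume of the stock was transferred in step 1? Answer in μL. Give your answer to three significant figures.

Step 1: v brought to 1950 μL → factor = 1950 μL/v
Step 2: 1.35 mL + 7.7 mL = 9.05 mL total → factor 9.05/1.35 = 6.7037
Step 3: 7-fold → factor 7
Step 4: 0.22 mL brought to 10.1 mL → factor 10.1/0.22 = 45.909
Step 5: 25-fold → factor 25
Product of known-step factors = 53858
Overall factor = 7.50 mM / (2.50 nM) = 3 × 10^6
Step-1 factor = 3 × 10^6 / 53858 = 55.702
v = 1950 μL / 55.702 = 35.0 μL

35.0 μL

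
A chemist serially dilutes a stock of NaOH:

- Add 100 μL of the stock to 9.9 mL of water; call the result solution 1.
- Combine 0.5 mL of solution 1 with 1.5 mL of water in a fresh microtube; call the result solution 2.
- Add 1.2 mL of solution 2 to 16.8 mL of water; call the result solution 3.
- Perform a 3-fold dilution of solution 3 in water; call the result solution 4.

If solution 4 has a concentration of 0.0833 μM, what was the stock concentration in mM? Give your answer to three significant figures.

Step 1: 100 μL + 9.9 mL = 10000 μL total → factor 10000/100 = 100
Step 2: 0.5 mL + 1.5 mL = 2 mL total → factor 2/0.5 = 4
Step 3: 1.2 mL + 16.8 mL = 18 mL total → factor 18/1.2 = 15
Step 4: 3-fold → factor 3
Overall dilution factor = 100 × 4 × 15 × 3 = 18000
Stock = 0.0833 μM × 18000 = 1499 μM = 1.50 mM

1.50 mM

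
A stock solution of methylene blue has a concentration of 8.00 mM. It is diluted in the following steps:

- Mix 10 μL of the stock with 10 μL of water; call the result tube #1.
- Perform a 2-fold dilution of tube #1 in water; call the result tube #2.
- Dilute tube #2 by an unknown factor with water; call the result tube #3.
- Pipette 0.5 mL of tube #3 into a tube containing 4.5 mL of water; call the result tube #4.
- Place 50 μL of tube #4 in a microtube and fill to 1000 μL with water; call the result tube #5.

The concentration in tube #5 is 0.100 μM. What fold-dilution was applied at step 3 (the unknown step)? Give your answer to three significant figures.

Step 1: 10 μL + 10 μL = 20 μL total → factor 20/10 = 2
Step 2: 2-fold → factor 2
Step 3: unknown factor x
Step 4: 0.5 mL + 4.5 mL = 5 mL total → factor 5/0.5 = 10
Step 5: 50 μL brought to 1000 μL → factor 1000/50 = 20
Product of known-step factors = 800
Overall factor = 8.00 mM / (0.100 μM) = 80000
x = 80000 / 800 = 100

100-fold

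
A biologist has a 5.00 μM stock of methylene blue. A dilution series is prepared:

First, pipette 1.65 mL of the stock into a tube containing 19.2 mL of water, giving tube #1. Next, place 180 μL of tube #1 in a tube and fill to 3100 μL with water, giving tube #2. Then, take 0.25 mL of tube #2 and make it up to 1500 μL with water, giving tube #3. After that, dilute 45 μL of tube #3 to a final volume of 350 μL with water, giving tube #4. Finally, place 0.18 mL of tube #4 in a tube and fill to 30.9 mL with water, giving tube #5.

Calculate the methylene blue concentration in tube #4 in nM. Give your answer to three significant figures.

Step 1: 1.65 mL + 19.2 mL = 20.85 mL total → factor 20.85/1.65 = 12.636
Step 2: 180 μL brought to 3100 μL → factor 3100/180 = 17.222
Step 3: 0.25 mL brought to 1500 μL → factor 1.5/0.25 = 6
Step 4: 45 μL brought to 350 μL → factor 350/45 = 7.7778
Dilution factor through tube #4 = 12.636 × 17.222 × 6 × 7.7778 = 10156
[tube #4] = 5.00 μM / 10156 = 0.0004923 μM = 0.492 nM

0.492 nM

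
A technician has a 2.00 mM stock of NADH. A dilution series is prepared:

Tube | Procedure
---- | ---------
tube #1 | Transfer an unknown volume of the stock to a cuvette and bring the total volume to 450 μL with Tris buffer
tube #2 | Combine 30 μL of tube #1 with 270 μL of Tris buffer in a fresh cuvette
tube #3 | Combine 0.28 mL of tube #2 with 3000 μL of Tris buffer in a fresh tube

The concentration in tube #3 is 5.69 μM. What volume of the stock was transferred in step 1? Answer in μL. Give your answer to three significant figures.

Step 1: v brought to 450 μL → factor = 450 μL/v
Step 2: 30 μL + 270 μL = 300 μL total → factor 300/30 = 10
Step 3: 0.28 mL + 3000 μL = 3.28 mL total → factor 3.28/0.28 = 11.714
Product of known-step factors = 117.14
Overall factor = 2.00 mM / (5.69 μM) = 351.49
Step-1 factor = 351.49 / 117.14 = 3.0006
v = 450 μL / 3.0006 = 150 μL

150 μL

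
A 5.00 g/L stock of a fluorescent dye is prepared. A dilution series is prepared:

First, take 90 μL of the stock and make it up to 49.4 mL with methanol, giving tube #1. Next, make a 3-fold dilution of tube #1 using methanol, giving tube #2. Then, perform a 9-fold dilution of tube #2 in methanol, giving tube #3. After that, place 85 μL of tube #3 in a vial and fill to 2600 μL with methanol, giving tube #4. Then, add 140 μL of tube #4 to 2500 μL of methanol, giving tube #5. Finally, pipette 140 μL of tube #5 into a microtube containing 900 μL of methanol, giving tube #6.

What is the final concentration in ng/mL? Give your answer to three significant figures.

0.0787 ng/mL

Step 1: 90 μL brought to 49.4 mL → factor 49400/90 = 548.89
Step 2: 3-fold → factor 3
Step 3: 9-fold → factor 9
Step 4: 85 μL brought to 2600 μL → factor 2600/85 = 30.588
Step 5: 140 μL + 2500 μL = 2640 μL total → factor 2640/140 = 18.857
Step 6: 140 μL + 900 μL = 1040 μL total → factor 1040/140 = 7.4286
Overall dilution factor = 548.89 × 3 × 9 × 30.588 × 18.857 × 7.4286 = 6.3501 × 10^7
Final = 5.00 g/L / 6.3501 × 10^7 = 7.874 × 10^-8 g/L = 0.0787 ng/mL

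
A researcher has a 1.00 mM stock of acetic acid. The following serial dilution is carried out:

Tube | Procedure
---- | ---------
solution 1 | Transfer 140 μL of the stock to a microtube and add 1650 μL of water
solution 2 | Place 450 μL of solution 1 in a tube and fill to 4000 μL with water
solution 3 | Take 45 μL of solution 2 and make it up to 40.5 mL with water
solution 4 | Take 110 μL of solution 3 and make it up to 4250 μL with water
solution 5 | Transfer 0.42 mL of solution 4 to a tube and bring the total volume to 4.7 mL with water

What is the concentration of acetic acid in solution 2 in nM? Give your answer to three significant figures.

Step 1: 140 μL + 1650 μL = 1790 μL total → factor 1790/140 = 12.786
Step 2: 450 μL brought to 4000 μL → factor 4000/450 = 8.8889
Dilution factor through solution 2 = 12.786 × 8.8889 = 113.65
[solution 2] = 1.00 mM / 113.65 = 0.008799 mM = 8.80 × 10^3 nM

8.80 × 10^3 nM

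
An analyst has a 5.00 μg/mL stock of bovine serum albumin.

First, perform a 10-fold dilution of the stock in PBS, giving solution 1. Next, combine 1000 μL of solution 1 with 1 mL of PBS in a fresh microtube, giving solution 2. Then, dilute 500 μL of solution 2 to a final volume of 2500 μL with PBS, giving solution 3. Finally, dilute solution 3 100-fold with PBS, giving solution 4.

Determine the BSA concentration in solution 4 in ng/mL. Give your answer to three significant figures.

Step 1: 10-fold → factor 10
Step 2: 1000 μL + 1 mL = 2000 μL total → factor 2000/1000 = 2
Step 3: 500 μL brought to 2500 μL → factor 2500/500 = 5
Step 4: 100-fold → factor 100
Overall dilution factor = 10 × 2 × 5 × 100 = 10000
Final = 5.00 μg/mL / 10000 = 0.0005000 μg/mL = 0.500 ng/mL

0.500 ng/mL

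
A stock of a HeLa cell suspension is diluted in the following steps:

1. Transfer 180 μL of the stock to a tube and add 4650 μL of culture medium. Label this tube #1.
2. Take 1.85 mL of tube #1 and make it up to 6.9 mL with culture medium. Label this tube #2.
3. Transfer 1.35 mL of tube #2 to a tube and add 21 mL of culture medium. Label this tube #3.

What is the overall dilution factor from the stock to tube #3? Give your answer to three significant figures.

1.66 × 10^3

Step 1: 180 μL + 4650 μL = 4830 μL total → factor 4830/180 = 26.833
Step 2: 1.85 mL brought to 6.9 mL → factor 6.9/1.85 = 3.7297
Step 3: 1.35 mL + 21 mL = 22.35 mL total → factor 22.35/1.35 = 16.556
Overall dilution factor = 26.833 × 3.7297 × 16.556 = 1656.9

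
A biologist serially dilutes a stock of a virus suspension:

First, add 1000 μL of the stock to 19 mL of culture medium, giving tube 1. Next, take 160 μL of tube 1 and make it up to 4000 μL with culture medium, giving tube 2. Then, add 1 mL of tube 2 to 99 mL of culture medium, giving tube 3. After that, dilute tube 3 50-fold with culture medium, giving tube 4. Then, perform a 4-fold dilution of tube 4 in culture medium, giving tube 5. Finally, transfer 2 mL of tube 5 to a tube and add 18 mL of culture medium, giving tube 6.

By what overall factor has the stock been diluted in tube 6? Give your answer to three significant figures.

Step 1: 1000 μL + 19 mL = 20000 μL total → factor 20000/1000 = 20
Step 2: 160 μL brought to 4000 μL → factor 4000/160 = 25
Step 3: 1 mL + 99 mL = 100 mL total → factor 100/1 = 100
Step 4: 50-fold → factor 50
Step 5: 4-fold → factor 4
Step 6: 2 mL + 18 mL = 20 mL total → factor 20/2 = 10
Overall dilution factor = 20 × 25 × 100 × 50 × 4 × 10 = 1 × 10^8

1.00 × 10^8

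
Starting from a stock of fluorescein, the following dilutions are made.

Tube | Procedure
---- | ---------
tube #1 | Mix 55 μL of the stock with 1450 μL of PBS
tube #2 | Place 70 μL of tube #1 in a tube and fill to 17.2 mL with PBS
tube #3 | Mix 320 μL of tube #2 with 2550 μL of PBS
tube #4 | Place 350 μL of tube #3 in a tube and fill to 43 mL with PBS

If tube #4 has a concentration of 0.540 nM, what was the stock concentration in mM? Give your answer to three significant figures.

4.00 mM

Step 1: 55 μL + 1450 μL = 1505 μL total → factor 1505/55 = 27.364
Step 2: 70 μL brought to 17.2 mL → factor 17200/70 = 245.71
Step 3: 320 μL + 2550 μL = 2870 μL total → factor 2870/320 = 8.9688
Step 4: 350 μL brought to 43 mL → factor 43000/350 = 122.86
Overall dilution factor = 27.364 × 245.71 × 8.9688 × 122.86 = 7.4086 × 10^6
Stock = 0.540 nM × 7.4086 × 10^6 = 4.001 × 10^6 nM = 4.00 mM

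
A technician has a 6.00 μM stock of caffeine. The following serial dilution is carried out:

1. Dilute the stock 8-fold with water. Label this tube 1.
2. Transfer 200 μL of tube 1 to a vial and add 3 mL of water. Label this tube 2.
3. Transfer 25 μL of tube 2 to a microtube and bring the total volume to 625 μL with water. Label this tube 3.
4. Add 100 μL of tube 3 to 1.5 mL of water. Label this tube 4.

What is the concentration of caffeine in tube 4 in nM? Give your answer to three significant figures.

0.117 nM

Step 1: 8-fold → factor 8
Step 2: 200 μL + 3 mL = 3200 μL total → factor 3200/200 = 16
Step 3: 25 μL brought to 625 μL → factor 625/25 = 25
Step 4: 100 μL + 1.5 mL = 1600 μL total → factor 1600/100 = 16
Overall dilution factor = 8 × 16 × 25 × 16 = 51200
Final = 6.00 μM / 51200 = 0.0001172 μM = 0.117 nM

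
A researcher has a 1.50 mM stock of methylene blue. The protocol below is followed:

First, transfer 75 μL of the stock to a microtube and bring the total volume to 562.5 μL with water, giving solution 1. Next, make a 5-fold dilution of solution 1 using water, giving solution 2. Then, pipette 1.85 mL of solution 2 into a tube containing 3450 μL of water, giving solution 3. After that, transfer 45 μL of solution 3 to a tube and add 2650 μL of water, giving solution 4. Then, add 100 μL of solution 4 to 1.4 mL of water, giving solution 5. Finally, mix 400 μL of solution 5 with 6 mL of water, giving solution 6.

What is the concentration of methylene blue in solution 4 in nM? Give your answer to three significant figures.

Step 1: 75 μL brought to 562.5 μL → factor 562.5/75 = 7.5
Step 2: 5-fold → factor 5
Step 3: 1.85 mL + 3450 μL = 5.3 mL total → factor 5.3/1.85 = 2.8649
Step 4: 45 μL + 2650 μL = 2695 μL total → factor 2695/45 = 59.889
Dilution factor through solution 4 = 7.5 × 5 × 2.8649 × 59.889 = 6434
[solution 4] = 1.50 mM / 6434 = 0.0002331 mM = 233 nM

233 nM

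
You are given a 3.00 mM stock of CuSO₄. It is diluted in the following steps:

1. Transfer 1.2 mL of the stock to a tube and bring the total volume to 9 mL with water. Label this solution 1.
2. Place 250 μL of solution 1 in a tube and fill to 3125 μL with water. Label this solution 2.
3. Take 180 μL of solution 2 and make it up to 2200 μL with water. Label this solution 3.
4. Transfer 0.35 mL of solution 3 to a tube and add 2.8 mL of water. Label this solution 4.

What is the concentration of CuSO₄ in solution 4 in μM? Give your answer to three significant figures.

Step 1: 1.2 mL brought to 9 mL → factor 9/1.2 = 7.5
Step 2: 250 μL brought to 3125 μL → factor 3125/250 = 12.5
Step 3: 180 μL brought to 2200 μL → factor 2200/180 = 12.222
Step 4: 0.35 mL + 2.8 mL = 3.15 mL total → factor 3.15/0.35 = 9
Overall dilution factor = 7.5 × 12.5 × 12.222 × 9 = 10312
Final = 3.00 mM / 10312 = 0.0002909 mM = 0.291 μM

0.291 μM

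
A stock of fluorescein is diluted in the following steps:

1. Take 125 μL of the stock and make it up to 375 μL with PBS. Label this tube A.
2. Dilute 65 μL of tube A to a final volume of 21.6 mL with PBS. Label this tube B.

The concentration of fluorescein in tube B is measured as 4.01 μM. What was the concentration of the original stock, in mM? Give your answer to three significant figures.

Step 1: 125 μL brought to 375 μL → factor 375/125 = 3
Step 2: 65 μL brought to 21.6 mL → factor 21600/65 = 332.31
Overall dilution factor = 3 × 332.31 = 996.92
Stock = 4.01 μM × 996.92 = 3998 μM = 4.00 mM

4.00 mM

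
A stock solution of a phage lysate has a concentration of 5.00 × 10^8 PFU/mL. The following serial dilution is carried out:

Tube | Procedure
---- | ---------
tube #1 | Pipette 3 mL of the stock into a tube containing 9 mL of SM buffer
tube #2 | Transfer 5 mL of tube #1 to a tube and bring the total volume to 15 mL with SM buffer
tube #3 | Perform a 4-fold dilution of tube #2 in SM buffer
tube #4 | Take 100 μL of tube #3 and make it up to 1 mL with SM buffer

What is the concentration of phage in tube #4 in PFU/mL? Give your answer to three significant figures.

Step 1: 3 mL + 9 mL = 12 mL total → factor 12/3 = 4
Step 2: 5 mL brought to 15 mL → factor 15/5 = 3
Step 3: 4-fold → factor 4
Step 4: 100 μL brought to 1 mL → factor 1000/100 = 10
Overall dilution factor = 4 × 3 × 4 × 10 = 480
Final = 5.00 × 10^8 PFU/mL / 480 = 1.04 × 10^6 PFU/mL

1.04 × 10^6 PFU/mL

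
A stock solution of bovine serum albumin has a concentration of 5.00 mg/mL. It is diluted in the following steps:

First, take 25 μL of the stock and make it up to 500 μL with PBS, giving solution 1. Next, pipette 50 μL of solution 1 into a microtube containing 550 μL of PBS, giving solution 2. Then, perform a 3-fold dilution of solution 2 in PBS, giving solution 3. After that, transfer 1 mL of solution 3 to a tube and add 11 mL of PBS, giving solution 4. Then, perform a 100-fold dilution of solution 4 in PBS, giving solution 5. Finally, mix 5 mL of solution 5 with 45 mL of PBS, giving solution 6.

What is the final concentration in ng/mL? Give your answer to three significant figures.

Step 1: 25 μL brought to 500 μL → factor 500/25 = 20
Step 2: 50 μL + 550 μL = 600 μL total → factor 600/50 = 12
Step 3: 3-fold → factor 3
Step 4: 1 mL + 11 mL = 12 mL total → factor 12/1 = 12
Step 5: 100-fold → factor 100
Step 6: 5 mL + 45 mL = 50 mL total → factor 50/5 = 10
Overall dilution factor = 20 × 12 × 3 × 12 × 100 × 10 = 8.64 × 10^6
Final = 5.00 mg/mL / 8.64 × 10^6 = 5.787 × 10^-7 mg/mL = 0.579 ng/mL

0.579 ng/mL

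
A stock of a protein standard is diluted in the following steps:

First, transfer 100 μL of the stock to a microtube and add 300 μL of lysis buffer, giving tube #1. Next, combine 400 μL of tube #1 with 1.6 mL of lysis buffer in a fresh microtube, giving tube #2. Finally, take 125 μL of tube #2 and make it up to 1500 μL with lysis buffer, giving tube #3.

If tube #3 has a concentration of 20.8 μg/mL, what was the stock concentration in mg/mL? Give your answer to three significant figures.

Step 1: 100 μL + 300 μL = 400 μL total → factor 400/100 = 4
Step 2: 400 μL + 1.6 mL = 2000 μL total → factor 2000/400 = 5
Step 3: 125 μL brought to 1500 μL → factor 1500/125 = 12
Overall dilution factor = 4 × 5 × 12 = 240
Stock = 20.8 μg/mL × 240 = 4992 μg/mL = 4.99 mg/mL

4.99 mg/mL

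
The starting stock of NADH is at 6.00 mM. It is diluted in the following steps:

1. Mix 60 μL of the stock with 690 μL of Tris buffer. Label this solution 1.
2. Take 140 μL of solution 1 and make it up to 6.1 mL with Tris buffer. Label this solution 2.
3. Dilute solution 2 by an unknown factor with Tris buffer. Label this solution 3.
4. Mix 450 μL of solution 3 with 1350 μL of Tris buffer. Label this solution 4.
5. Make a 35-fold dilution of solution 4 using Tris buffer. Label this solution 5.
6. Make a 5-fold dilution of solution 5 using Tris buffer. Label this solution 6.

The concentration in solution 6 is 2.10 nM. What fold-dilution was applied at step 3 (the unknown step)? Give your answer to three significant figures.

7.49-fold

Step 1: 60 μL + 690 μL = 750 μL total → factor 750/60 = 12.5
Step 2: 140 μL brought to 6.1 mL → factor 6100/140 = 43.571
Step 3: unknown factor x
Step 4: 450 μL + 1350 μL = 1800 μL total → factor 1800/450 = 4
Step 5: 35-fold → factor 35
Step 6: 5-fold → factor 5
Product of known-step factors = 3.8125 × 10^5
Overall factor = 6.00 mM / (2.10 nM) = 2.8571 × 10^6
x = 2.8571 × 10^6 / 3.8125 × 10^5 = 7.49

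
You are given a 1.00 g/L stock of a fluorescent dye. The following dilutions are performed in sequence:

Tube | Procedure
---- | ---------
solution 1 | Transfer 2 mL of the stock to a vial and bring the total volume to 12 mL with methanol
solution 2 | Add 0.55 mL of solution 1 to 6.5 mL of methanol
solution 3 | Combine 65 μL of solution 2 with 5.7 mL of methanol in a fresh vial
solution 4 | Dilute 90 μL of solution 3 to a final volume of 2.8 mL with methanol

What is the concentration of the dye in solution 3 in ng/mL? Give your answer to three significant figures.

Step 1: 2 mL brought to 12 mL → factor 12/2 = 6
Step 2: 0.55 mL + 6.5 mL = 7.05 mL total → factor 7.05/0.55 = 12.818
Step 3: 65 μL + 5.7 mL = 5765 μL total → factor 5765/65 = 88.692
Dilution factor through solution 3 = 6 × 12.818 × 88.692 = 6821.2
[solution 3] = 1.00 g/L / 6821.2 = 0.0001466 g/L = 147 ng/mL

147 ng/mL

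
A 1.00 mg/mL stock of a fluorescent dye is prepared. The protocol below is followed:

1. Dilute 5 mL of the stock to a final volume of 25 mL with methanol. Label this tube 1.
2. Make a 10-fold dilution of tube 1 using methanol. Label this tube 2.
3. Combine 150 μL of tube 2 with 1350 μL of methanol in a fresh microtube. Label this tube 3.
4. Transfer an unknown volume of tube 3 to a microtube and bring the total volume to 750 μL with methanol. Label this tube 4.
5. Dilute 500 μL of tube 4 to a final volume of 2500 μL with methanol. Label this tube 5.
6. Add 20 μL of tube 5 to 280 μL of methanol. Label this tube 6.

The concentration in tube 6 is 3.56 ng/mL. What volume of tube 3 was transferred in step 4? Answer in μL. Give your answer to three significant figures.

Step 1: 5 mL brought to 25 mL → factor 25/5 = 5
Step 2: 10-fold → factor 10
Step 3: 150 μL + 1350 μL = 1500 μL total → factor 1500/150 = 10
Step 4: v brought to 750 μL → factor = 750 μL/v
Step 5: 500 μL brought to 2500 μL → factor 2500/500 = 5
Step 6: 20 μL + 280 μL = 300 μL total → factor 300/20 = 15
Product of known-step factors = 37500
Overall factor = 1.00 mg/mL / (3.56 ng/mL) = 2.809 × 10^5
Step-4 factor = 2.809 × 10^5 / 37500 = 7.4906
v = 750 μL / 7.4906 = 100 μL

100 μL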